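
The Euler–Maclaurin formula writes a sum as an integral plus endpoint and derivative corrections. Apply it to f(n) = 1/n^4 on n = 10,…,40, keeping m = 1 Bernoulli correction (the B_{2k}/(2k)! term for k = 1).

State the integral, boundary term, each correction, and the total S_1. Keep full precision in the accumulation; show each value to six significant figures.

S_1 ≈ 0.000381650

The integral term ∫_10^40 1/x^4 dx = 0.000328125.
½[f(10) + f(40)] = ½[0.000100000 + 3.90625e-07] = 5.01953e-05.
Running total after boundary: 0.000378320.
Order-1 term: 1/12 · (-3.90625e-08 − (-4.00000e-05)) = 3.33008e-06.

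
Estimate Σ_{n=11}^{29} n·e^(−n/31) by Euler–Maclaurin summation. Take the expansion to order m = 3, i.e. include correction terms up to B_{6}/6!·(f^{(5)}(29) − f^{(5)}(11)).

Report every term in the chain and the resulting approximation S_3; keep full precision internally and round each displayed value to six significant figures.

S_3 ≈ 192.730

The integral term ∫_11^29 x·e^(−x/31) dx = 183.219.
Boundary: ½(f(11) + f(29)) = ½(7.71415 + 11.3795) = 9.54682.
So far: 192.765.
Correction k=1: B_{2}/2! · (f^{(1)}(29) − f^{(1)}(11)) = 1/12 · (0.0253159 − 0.452443) = -0.0355939.
Partial sum through k=1: 192.730.
Correction k=2: B_{4}/4! · (f^{(3)}(29) − f^{(3)}(11)) = −1/720 · (0.000842984 − 0.00193030) = 1.51016e-06.
Partial sum through k=2: 192.730.
Correction k=3: B_{6}/6! · (f^{(5)}(29) − f^{(5)}(11)) = 1/30240 · (1.72698e-06 − 3.52736e-06) = -5.95364e-11.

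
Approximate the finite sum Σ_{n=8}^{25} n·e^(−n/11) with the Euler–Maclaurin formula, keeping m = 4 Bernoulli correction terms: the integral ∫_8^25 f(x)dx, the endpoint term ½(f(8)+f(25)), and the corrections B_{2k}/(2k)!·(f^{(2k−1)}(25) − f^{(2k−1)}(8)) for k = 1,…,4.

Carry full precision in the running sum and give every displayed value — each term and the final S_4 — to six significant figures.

S_4 ≈ 63.3927

Integral: ∫_8^25 x·e^(−x/11) dx = 60.1938.
½[f(8) + f(25)] = ½[3.86580 + 2.57577] = 3.22079.
So far: 63.4146.
Order-1 term: 1/12 · (-0.131130 − 0.131789) = -0.0219099.
Running total after k=1: 63.3927.
Order-2 term: −1/720 · (0.000619269 − 0.00907635) = 1.17460e-05.
Running total after k=2: 63.3927.
Order-3 term: 1/30240 · (1.91922e-05 − 0.000141021) = -4.02873e-09.
Running total after k=3: 63.3927.
Order-4 term: −1/1209600 · (2.74930e-07 − 1.71100e-06) = 1.18723e-12.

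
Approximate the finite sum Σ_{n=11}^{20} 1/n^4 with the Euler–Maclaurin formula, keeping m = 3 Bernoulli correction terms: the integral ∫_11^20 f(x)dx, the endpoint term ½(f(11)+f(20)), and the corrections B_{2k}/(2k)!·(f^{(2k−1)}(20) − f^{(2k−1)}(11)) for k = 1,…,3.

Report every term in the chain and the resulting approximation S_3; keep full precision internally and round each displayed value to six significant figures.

S_3 ≈ 0.000248005

Integral: ∫_11^20 1/x^4 dx = 0.000208772.
Boundary: ½(f(11) + f(20)) = ½(6.83013e-05 + 6.25000e-06) = 3.72757e-05.
Running total after boundary: 0.000246047.
Correction k=1: B_{2}/2! · (f^{(1)}(20) − f^{(1)}(11)) = 1/12 · (-1.25000e-06 − (-2.48369e-05)) = 1.96557e-06.
Partial sum through k=1: 0.000248013.
Correction k=2: B_{4}/4! · (f^{(3)}(20) − f^{(3)}(11)) = −1/720 · (-9.37500e-08 − (-6.15790e-06)) = -8.42243e-09.
Partial sum through k=2: 0.000248004.
Correction k=3: B_{6}/6! · (f^{(5)}(20) − f^{(5)}(11)) = 1/30240 · (-1.31250e-08 − (-2.84994e-06)) = 9.38099e-11.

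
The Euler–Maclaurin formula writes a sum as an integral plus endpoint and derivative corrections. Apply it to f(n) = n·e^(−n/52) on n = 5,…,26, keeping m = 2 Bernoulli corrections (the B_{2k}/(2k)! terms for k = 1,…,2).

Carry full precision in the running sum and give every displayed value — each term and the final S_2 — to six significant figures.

The integral term ∫_5^26 x·e^(−x/52) dx = 232.185.
½[f(5) + f(26)] = ½[4.54162 + 15.7698] = 10.1557.
So far: 242.340.
Order-1 term: 1/12 · (0.303265 − 0.820985) = -0.0431433.
Running total after k=1: 242.297.
Order-2 term: −1/720 · (0.000560772 − 0.000975456) = 5.75951e-07.

S_2 ≈ 242.297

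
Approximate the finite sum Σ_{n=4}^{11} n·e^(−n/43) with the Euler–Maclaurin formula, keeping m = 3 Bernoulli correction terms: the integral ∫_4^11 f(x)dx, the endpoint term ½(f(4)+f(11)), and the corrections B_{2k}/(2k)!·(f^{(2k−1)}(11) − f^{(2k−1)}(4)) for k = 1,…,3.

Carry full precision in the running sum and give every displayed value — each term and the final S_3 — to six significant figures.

S_3 ≈ 49.6472

The integral term ∫_4^11 x·e^(−x/43) dx = 43.5871.
½[f(4) + f(11)] = ½[3.64469 + 8.51715] = 6.08092.
So far: 49.6680.
Correction k=1: B_{2}/2! · (f^{(1)}(11) − f^{(1)}(4)) = 1/12 · (0.576213 − 0.826412) = -0.0208499.
After k=1: 49.6472.
Correction k=2: B_{4}/4! · (f^{(3)}(11) − f^{(3)}(4)) = −1/720 · (0.00114915 − 0.00143253) = 3.93585e-07.
After k=2: 49.6472.
Correction k=3: B_{6}/6! · (f^{(5)}(11) − f^{(5)}(4)) = 1/30240 · (1.07446e-06 − 1.30780e-06) = -7.71628e-12.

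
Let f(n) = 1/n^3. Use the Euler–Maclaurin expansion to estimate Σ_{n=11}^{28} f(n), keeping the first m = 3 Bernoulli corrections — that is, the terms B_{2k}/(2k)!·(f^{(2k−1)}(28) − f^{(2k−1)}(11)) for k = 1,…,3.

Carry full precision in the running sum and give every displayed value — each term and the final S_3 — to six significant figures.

S_3 ≈ 0.00390953

∫_11^28 1/x^3 dx evaluates to 0.00349448.
½[f(11) + f(28)] = ½[0.000751315 + 4.55539e-05] = 0.000398434.
Integral + boundary = 0.00389291.
k=1: B_{2}/(2)! × [f^{(1)}(28) − f^{(1)}(11)] = 1/12 × (-4.88078e-06 − (-0.000204904)) = 1.66686e-05.
Partial sum through k=1: 0.00390958.
k=2: B_{4}/(4)! × [f^{(3)}(28) − f^{(3)}(11)] = −1/720 × (-1.24510e-07 − (-3.38684e-05)) = -4.68666e-08.
Partial sum through k=2: 0.00390953.
k=3: B_{6}/(6)! × [f^{(5)}(28) − f^{(5)}(11)] = 1/30240 × (-6.67016e-09 − (-1.17560e-05)) = 3.88536e-10.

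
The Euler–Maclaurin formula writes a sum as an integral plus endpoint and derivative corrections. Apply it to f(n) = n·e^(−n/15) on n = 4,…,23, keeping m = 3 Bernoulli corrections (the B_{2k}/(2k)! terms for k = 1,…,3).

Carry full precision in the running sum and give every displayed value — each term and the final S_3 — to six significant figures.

S_3 ≈ 99.2323

Integral: ∫_4^23 x·e^(−x/15) dx = 95.2750.
Boundary: ½(f(4) + f(23)) = ½(3.06371 + 4.96375) = 4.01373.
Integral + boundary = 99.2887.
Correction k=1: B_{2}/2! · (f^{(1)}(23) − f^{(1)}(4)) = 1/12 · (-0.115101 − 0.561681) = -0.0563985.
After k=1: 99.2323.
Correction k=2: B_{4}/4! · (f^{(3)}(23) − f^{(3)}(4)) = −1/720 · (0.00140679 − 0.00930461) = 1.09692e-05.
After k=2: 99.2323.
Correction k=3: B_{6}/6! · (f^{(5)}(23) − f^{(5)}(4)) = 1/30240 · (1.47784e-05 − 7.16127e-05) = -1.87944e-09.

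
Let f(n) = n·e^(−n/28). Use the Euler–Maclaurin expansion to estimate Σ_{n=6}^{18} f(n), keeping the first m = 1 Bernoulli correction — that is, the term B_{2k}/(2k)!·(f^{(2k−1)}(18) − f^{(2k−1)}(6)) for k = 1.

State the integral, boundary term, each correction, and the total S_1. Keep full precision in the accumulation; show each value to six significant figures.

The integral term ∫_6^18 x·e^(−x/28) dx = 91.1611.
Endpoint term: (f(6) + f(18))/2 = (4.84271 + 9.46418)/2 = 7.15345.
So far: 98.3146.
k=1: B_{2}/(2)! × [f^{(1)}(18) − f^{(1)}(6)] = 1/12 × (0.187781 − 0.634164) = -0.0371985.

S_1 ≈ 98.2774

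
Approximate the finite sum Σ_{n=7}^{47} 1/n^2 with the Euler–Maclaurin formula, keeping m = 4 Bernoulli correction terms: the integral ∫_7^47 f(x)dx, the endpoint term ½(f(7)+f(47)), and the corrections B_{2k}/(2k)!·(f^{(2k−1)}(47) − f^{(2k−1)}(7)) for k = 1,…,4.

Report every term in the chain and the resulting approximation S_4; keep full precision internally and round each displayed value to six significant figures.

S_4 ≈ 0.132493

Integral: ∫_7^47 1/x^2 dx = 0.121581.
½[f(7) + f(47)] = ½[0.0204082 + 0.000452694] = 0.0104304.
Running total after boundary: 0.132011.
Order-1 term: 1/12 · (-1.92636e-05 − (-0.00583090)) = 0.000484303.
After k=1: 0.132495.
Order-2 term: −1/720 · (-1.04646e-07 − (-0.00142798)) = -1.98316e-06.
After k=2: 0.132493.
Order-3 term: 1/30240 · (-1.42117e-09 − (-0.000874271)) = 2.89110e-08.
After k=3: 0.132493.
Order-4 term: −1/1209600 · (-3.60280e-11 − (-0.000999167)) = -8.26031e-10.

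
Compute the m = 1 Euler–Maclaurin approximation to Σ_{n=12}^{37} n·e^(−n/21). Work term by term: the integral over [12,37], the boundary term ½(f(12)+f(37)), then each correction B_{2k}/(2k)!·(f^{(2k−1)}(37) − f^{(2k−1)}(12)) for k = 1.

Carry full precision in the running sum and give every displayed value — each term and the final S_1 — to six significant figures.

Integral: ∫_12^37 x·e^(−x/21) dx = 182.198.
Boundary: ½(f(12) + f(37)) = ½(6.77662 + 6.35355) = 6.56508.
So far: 188.763.
Correction k=1: B_{2}/2! · (f^{(1)}(37) − f^{(1)}(12)) = 1/12 · (-0.130832 − 0.242022) = -0.0310712.

S_1 ≈ 188.732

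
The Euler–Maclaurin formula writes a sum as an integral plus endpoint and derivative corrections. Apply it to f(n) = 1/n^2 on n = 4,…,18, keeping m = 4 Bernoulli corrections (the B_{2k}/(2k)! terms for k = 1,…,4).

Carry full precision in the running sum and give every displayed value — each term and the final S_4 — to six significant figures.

The integral term ∫_4^18 1/x^2 dx = 0.194444.
Endpoint term: (f(4) + f(18))/2 = (0.0625000 + 0.00308642)/2 = 0.0327932.
Integral + boundary = 0.227238.
k=1: B_{2}/(2)! × [f^{(1)}(18) − f^{(1)}(4)] = 1/12 × (-0.000342936 − (-0.0312500)) = 0.00257559.
Partial sum through k=1: 0.229813.
k=2: B_{4}/(4)! × [f^{(3)}(18) − f^{(3)}(4)] = −1/720 × (-1.27013e-05 − (-0.0234375)) = -3.25344e-05.
Partial sum through k=2: 0.229781.
k=3: B_{6}/(6)! × [f^{(5)}(18) − f^{(5)}(4)] = 1/30240 × (-1.17605e-06 − (-0.0439453)) = 1.45318e-06.
Partial sum through k=3: 0.229782.
k=4: B_{8}/(8)! × [f^{(7)}(18) − f^{(7)}(4)] = −1/1209600 × (-2.03268e-07 − (-0.153809)) = -1.27156e-07.

S_4 ≈ 0.229782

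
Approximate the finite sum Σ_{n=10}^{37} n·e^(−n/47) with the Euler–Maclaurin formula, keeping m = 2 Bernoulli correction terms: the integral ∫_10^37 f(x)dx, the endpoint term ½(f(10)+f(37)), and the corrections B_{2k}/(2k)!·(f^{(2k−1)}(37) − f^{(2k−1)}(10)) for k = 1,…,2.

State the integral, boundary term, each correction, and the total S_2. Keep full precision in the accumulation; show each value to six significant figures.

The integral term ∫_10^37 x·e^(−x/47) dx = 368.815.
½[f(10) + f(37)] = ½[8.08345 + 16.8388] = 12.4611.
Running total after boundary: 381.276.
k=1: B_{2}/(2)! × [f^{(1)}(37) − f^{(1)}(10)] = 1/12 × (0.0968302 − 0.636357) = -0.0449606.
Partial sum through k=1: 381.231.
k=2: B_{4}/(4)! × [f^{(3)}(37) − f^{(3)}(10)] = −1/720 × (0.000455878 − 0.00101994) = 7.83420e-07.

S_2 ≈ 381.231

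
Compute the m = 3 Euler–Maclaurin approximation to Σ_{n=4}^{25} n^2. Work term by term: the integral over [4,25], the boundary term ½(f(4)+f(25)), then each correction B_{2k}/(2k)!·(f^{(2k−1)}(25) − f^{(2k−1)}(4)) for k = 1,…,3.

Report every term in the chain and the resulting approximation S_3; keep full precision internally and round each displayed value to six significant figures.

∫_4^25 x^2 dx evaluates to 5187.00.
Endpoint term: (f(4) + f(25))/2 = (16.0000 + 625.000)/2 = 320.500.
Integral + boundary = 5507.50.
Order-1 term: 1/12 · (50.0000 − 8.00000) = 3.50000.
Partial sum through k=1: 5511.00.
Order-2 term: −1/720 · (0.00000 − 0.00000) = 0.00000.
Partial sum through k=2: 5511.00.
Order-3 term: 1/30240 · (0.00000 − 0.00000) = 0.00000.

S_3 ≈ 5511.00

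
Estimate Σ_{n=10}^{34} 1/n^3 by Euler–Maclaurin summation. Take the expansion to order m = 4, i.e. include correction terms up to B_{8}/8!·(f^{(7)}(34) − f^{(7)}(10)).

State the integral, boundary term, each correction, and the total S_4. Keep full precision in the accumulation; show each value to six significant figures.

S_4 ≈ 0.00510493

Integral: ∫_10^34 1/x^3 dx = 0.00456747.
Boundary: ½(f(10) + f(34)) = ½(0.00100000 + 2.54427e-05) = 0.000512721.
Integral + boundary = 0.00508020.
Correction k=1: B_{2}/2! · (f^{(1)}(34) − f^{(1)}(10)) = 1/12 · (-2.24494e-06 − (-0.000300000)) = 2.48129e-05.
Running total after k=1: 0.00510501.
Correction k=2: B_{4}/4! · (f^{(3)}(34) − f^{(3)}(10)) = −1/720 · (-3.88399e-08 − (-6.00000e-05)) = -8.32794e-08.
Running total after k=2: 0.00510493.
Correction k=3: B_{6}/6! · (f^{(5)}(34) − f^{(5)}(10)) = 1/30240 · (-1.41114e-09 − (-2.52000e-05)) = 8.33287e-10.
Running total after k=3: 0.00510493.
Correction k=4: B_{8}/8! · (f^{(7)}(34) − f^{(7)}(10)) = −1/1209600 · (-8.78909e-11 − (-1.81440e-05)) = -1.49999e-11.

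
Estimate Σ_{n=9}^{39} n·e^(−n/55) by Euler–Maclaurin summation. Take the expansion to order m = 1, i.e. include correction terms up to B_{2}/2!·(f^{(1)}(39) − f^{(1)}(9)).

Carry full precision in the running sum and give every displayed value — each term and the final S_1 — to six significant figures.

The integral term ∫_9^39 x·e^(−x/55) dx = 444.546.
Boundary: ½(f(9) + f(39)) = ½(7.64146 + 19.1916) = 13.4165.
So far: 457.963.
k=1: B_{2}/(2)! × [f^{(1)}(39) − f^{(1)}(9)] = 1/12 × (0.143154 − 0.710115) = -0.0472468.

S_1 ≈ 457.915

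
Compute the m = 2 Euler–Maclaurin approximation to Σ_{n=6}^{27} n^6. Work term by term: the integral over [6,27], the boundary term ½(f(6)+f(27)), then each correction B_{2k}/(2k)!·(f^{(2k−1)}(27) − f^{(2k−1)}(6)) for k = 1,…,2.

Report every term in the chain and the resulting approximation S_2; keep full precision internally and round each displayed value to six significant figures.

The integral term ∫_6^27 x^6 dx = 1.49430e+09.
Endpoint term: (f(6) + f(27))/2 = (46656.0 + 3.87420e+08)/2 = 1.93734e+08.
Integral + boundary = 1.68803e+09.
k=1: B_{2}/(2)! × [f^{(1)}(27) − f^{(1)}(6)] = 1/12 × (8.60934e+07 − 46656.0) = 7.17057e+06.
Running total after k=1: 1.69520e+09.
k=2: B_{4}/(4)! × [f^{(3)}(27) − f^{(3)}(6)] = −1/720 × (2.36196e+06 − 25920.0) = -3244.50.

S_2 ≈ 1.69520e+09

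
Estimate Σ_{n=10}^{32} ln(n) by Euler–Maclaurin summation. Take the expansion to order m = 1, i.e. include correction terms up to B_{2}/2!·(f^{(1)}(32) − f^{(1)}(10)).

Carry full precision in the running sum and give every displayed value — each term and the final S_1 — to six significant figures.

S_1 ≈ 68.7561

The integral term ∫_10^32 ln(x) dx = 65.8777.
½[f(10) + f(32)] = ½[2.30259 + 3.46574] = 2.88416.
Running total after boundary: 68.7619.
Correction k=1: B_{2}/2! · (f^{(1)}(32) − f^{(1)}(10)) = 1/12 · (0.0312500 − 0.100000) = -0.00572917.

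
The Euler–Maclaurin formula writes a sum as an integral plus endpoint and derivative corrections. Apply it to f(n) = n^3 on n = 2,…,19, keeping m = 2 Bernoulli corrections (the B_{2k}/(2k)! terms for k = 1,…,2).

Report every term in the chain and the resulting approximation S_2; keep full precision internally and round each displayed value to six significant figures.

∫_2^19 x^3 dx evaluates to 32576.2.
Boundary: ½(f(2) + f(19)) = ½(8.00000 + 6859.00) = 3433.50.
Running total after boundary: 36009.8.
k=1: B_{2}/(2)! × [f^{(1)}(19) − f^{(1)}(2)] = 1/12 × (1083.00 − 12.0000) = 89.2500.
Running total after k=1: 36099.0.
k=2: B_{4}/(4)! × [f^{(3)}(19) − f^{(3)}(2)] = −1/720 × (6.00000 − 6.00000) = 0.00000.

S_2 ≈ 36099.0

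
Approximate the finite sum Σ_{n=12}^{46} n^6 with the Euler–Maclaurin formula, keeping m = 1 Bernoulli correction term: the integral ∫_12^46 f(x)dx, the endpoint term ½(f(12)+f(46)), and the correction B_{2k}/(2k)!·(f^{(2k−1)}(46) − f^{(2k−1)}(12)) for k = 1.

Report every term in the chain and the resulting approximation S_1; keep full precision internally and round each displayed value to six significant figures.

The integral term ∫_12^46 x^6 dx = 6.22545e+10.
½[f(12) + f(46)] = ½[2.98598e+06 + 9.47430e+09] = 4.73864e+09.
So far: 6.69932e+10.
k=1: B_{2}/(2)! × [f^{(1)}(46) − f^{(1)}(12)] = 1/12 × (1.23578e+09 − 1.49299e+06) = 1.02857e+08.

S_1 ≈ 6.70960e+10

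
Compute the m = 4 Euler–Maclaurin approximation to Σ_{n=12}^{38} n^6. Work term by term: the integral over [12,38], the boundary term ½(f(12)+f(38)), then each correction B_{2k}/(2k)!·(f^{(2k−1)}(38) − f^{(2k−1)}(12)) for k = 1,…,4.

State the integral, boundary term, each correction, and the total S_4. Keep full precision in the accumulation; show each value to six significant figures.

Integral: ∫_12^38 x^6 dx = 1.63400e+10.
Endpoint term: (f(12) + f(38))/2 = (2.98598e+06 + 3.01094e+09)/2 = 1.50696e+09.
So far: 1.78469e+10.
k=1: B_{2}/(2)! × [f^{(1)}(38) − f^{(1)}(12)] = 1/12 × (4.75411e+08 − 1.49299e+06) = 3.94932e+07.
Partial sum through k=1: 1.78864e+10.
k=2: B_{4}/(4)! × [f^{(3)}(38) − f^{(3)}(12)] = −1/720 × (6.58464e+06 − 207360) = -8857.33.
Partial sum through k=2: 1.78864e+10.
k=3: B_{6}/(6)! × [f^{(5)}(38) − f^{(5)}(12)] = 1/30240 × (27360.0 − 8640.00) = 0.619048.
Partial sum through k=3: 1.78864e+10.
k=4: B_{8}/(8)! × [f^{(7)}(38) − f^{(7)}(12)] = −1/1209600 × (0.00000 − 0.00000) = 0.00000.

S_4 ≈ 1.78864e+10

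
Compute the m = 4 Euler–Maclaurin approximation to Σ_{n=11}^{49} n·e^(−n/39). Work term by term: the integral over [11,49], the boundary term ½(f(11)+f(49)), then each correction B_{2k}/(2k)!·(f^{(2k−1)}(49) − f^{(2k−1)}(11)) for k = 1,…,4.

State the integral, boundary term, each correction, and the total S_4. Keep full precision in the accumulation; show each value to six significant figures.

Integral: ∫_11^49 x·e^(−x/39) dx = 493.757.
½[f(11) + f(49)] = ½[8.29659 + 13.9490] = 11.1228.
Integral + boundary = 504.880.
Order-1 term: 1/12 · (-0.0729934 − 0.541502) = -0.0512080.
Partial sum through k=1: 504.828.
Order-2 term: −1/720 · (0.000326335 − 0.00134778) = 1.41867e-06.
Partial sum through k=2: 504.828.
Order-3 term: 1/30240 · (4.60657e-07 − 1.53816e-06) = -3.56317e-11.
Partial sum through k=3: 504.828.
Order-4 term: −1/1209600 · (4.64669e-10 − 1.43998e-09) = 8.06307e-16.

S_4 ≈ 504.828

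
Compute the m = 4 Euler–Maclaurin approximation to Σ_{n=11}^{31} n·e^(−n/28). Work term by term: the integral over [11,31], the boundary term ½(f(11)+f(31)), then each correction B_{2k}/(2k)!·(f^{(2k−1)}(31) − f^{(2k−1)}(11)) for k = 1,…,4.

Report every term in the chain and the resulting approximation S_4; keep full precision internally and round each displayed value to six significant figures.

S_4 ≈ 200.046

∫_11^31 x·e^(−x/28) dx evaluates to 191.248.
Endpoint term: (f(11) + f(31))/2 = (7.42638 + 10.2456)/2 = 8.83597.
Running total after boundary: 200.084.
Order-1 term: 1/12 · (-0.0354109 − 0.409897) = -0.0371090.
After k=1: 200.046.
Order-2 term: −1/720 · (0.000797950 − 0.00224509) = 2.00991e-06.
After k=2: 200.046.
Order-3 term: 1/30240 · (2.09320e-06 − 5.06039e-06) = -9.81214e-11.
After k=3: 200.046.
Order-4 term: −1/1209600 · (4.04158e-09 − 9.25656e-09) = 4.31133e-15.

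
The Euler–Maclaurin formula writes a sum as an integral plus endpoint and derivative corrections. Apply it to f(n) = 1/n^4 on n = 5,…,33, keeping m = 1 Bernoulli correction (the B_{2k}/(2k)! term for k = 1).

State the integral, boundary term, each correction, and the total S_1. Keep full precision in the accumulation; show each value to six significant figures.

∫_5^33 1/x^4 dx evaluates to 0.00265739.
½[f(5) + f(33)] = ½[0.00160000 + 8.43226e-07] = 0.000800422.
Running total after boundary: 0.00345781.
Order-1 term: 1/12 · (-1.02209e-07 − (-0.00128000)) = 0.000106658.

S_1 ≈ 0.00356447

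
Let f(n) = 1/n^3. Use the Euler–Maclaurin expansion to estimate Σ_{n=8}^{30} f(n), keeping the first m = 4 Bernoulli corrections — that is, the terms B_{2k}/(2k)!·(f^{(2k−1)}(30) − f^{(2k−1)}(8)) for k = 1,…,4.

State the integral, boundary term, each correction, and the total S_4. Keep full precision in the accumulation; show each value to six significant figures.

The integral term ∫_8^30 1/x^3 dx = 0.00725694.
½[f(8) + f(30)] = ½[0.00195312 + 3.70370e-05] = 0.000995081.
Integral + boundary = 0.00825203.
Order-1 term: 1/12 · (-3.70370e-06 − (-0.000732422)) = 6.07265e-05.
Running total after k=1: 0.00831275.
Order-2 term: −1/720 · (-8.23045e-08 − (-0.000228882)) = -3.17777e-07.
Running total after k=2: 0.00831243.
Order-3 term: 1/30240 · (-3.84088e-09 − (-0.000150204)) = 4.96693e-09.
Running total after k=3: 0.00831244.
Order-4 term: −1/1209600 · (-3.07270e-10 − (-0.000168979)) = -1.39698e-10.

S_4 ≈ 0.00831244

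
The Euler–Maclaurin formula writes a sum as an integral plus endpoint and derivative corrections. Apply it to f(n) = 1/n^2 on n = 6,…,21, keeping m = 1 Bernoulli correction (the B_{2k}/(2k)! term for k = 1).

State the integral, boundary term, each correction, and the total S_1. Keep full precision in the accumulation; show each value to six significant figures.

The integral term ∫_6^21 1/x^2 dx = 0.119048.
Endpoint term: (f(6) + f(21))/2 = (0.0277778 + 0.00226757)/2 = 0.0150227.
Running total after boundary: 0.134070.
k=1: B_{2}/(2)! × [f^{(1)}(21) − f^{(1)}(6)] = 1/12 × (-0.000215959 − (-0.00925926)) = 0.000753608.

S_1 ≈ 0.134824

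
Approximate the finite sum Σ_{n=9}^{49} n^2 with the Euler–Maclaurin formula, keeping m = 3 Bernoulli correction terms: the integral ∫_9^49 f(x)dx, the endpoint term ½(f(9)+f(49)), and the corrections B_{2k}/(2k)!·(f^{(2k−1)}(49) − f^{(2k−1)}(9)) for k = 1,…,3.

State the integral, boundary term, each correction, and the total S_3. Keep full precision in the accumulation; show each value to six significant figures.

S_3 ≈ 40221.0

The integral term ∫_9^49 x^2 dx = 38973.3.
½[f(9) + f(49)] = ½[81.0000 + 2401.00] = 1241.00.
So far: 40214.3.
Order-1 term: 1/12 · (98.0000 − 18.0000) = 6.66667.
After k=1: 40221.0.
Order-2 term: −1/720 · (0.00000 − 0.00000) = 0.00000.
After k=2: 40221.0.
Order-3 term: 1/30240 · (0.00000 − 0.00000) = 0.00000.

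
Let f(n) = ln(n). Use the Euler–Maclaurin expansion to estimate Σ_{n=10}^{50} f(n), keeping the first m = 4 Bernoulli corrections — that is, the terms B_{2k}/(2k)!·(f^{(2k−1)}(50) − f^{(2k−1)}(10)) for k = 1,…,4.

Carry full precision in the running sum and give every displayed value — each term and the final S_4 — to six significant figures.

S_4 ≈ 135.676

∫_10^50 ln(x) dx evaluates to 132.575.
Boundary: ½(f(10) + f(50)) = ½(2.30259 + 3.91202) = 3.10730.
Integral + boundary = 135.683.
k=1: B_{2}/(2)! × [f^{(1)}(50) − f^{(1)}(10)] = 1/12 × (0.0200000 − 0.100000) = -0.00666667.
Partial sum through k=1: 135.676.
k=2: B_{4}/(4)! × [f^{(3)}(50) − f^{(3)}(10)] = −1/720 × (1.60000e-05 − 0.00200000) = 2.75556e-06.
Partial sum through k=2: 135.676.
k=3: B_{6}/(6)! × [f^{(5)}(50) − f^{(5)}(10)] = 1/30240 × (7.68000e-08 − 0.000240000) = -7.93397e-09.
Partial sum through k=3: 135.676.
k=4: B_{8}/(8)! × [f^{(7)}(50) − f^{(7)}(10)] = −1/1209600 × (9.21600e-10 − 7.20000e-05) = 5.95230e-11.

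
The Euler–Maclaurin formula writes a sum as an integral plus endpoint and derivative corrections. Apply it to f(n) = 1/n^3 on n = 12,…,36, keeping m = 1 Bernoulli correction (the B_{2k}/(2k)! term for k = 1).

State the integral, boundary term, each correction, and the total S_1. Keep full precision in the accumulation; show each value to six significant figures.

∫_12^36 1/x^3 dx evaluates to 0.00308642.
Endpoint term: (f(12) + f(36))/2 = (0.000578704 + 2.14335e-05)/2 = 0.000300069.
Running total after boundary: 0.00338649.
Correction k=1: B_{2}/2! · (f^{(1)}(36) − f^{(1)}(12)) = 1/12 · (-1.78612e-06 − (-0.000144676)) = 1.19075e-05.

S_1 ≈ 0.00339840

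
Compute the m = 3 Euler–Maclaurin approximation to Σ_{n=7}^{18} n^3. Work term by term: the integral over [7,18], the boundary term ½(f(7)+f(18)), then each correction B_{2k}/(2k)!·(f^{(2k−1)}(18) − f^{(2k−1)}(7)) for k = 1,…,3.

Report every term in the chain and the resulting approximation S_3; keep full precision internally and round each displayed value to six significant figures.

S_3 ≈ 28800.0

∫_7^18 x^3 dx evaluates to 25643.8.
Endpoint term: (f(7) + f(18))/2 = (343.000 + 5832.00)/2 = 3087.50.
So far: 28731.2.
Order-1 term: 1/12 · (972.000 − 147.000) = 68.7500.
Running total after k=1: 28800.0.
Order-2 term: −1/720 · (6.00000 − 6.00000) = 0.00000.
Running total after k=2: 28800.0.
Order-3 term: 1/30240 · (0.00000 − 0.00000) = 0.00000.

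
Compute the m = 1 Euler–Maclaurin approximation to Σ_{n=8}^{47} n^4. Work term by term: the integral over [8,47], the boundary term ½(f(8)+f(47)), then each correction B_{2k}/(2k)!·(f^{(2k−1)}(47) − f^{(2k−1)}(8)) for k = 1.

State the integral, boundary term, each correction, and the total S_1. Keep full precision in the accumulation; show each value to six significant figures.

∫_8^47 x^4 dx evaluates to 4.58624e+07.
Boundary: ½(f(8) + f(47)) = ½(4096.00 + 4.87968e+06) = 2.44189e+06.
Running total after boundary: 4.83043e+07.
k=1: B_{2}/(2)! × [f^{(1)}(47) − f^{(1)}(8)] = 1/12 × (415292 − 2048.00) = 34437.0.

S_1 ≈ 4.83388e+07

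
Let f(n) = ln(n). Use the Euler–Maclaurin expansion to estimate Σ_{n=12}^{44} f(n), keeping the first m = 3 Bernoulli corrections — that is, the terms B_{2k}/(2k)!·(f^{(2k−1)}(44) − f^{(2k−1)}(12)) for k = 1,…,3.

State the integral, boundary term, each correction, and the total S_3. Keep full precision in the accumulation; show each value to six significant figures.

S_3 ≈ 107.815

Integral: ∫_12^44 ln(x) dx = 104.685.
Endpoint term: (f(12) + f(44))/2 = (2.48491 + 3.78419)/2 = 3.13455.
So far: 107.820.
k=1: B_{2}/(2)! × [f^{(1)}(44) − f^{(1)}(12)] = 1/12 × (0.0227273 − 0.0833333) = -0.00505051.
After k=1: 107.815.
k=2: B_{4}/(4)! × [f^{(3)}(44) − f^{(3)}(12)] = −1/720 × (2.34786e-05 − 0.00115741) = 1.57490e-06.
After k=2: 107.815.
k=3: B_{6}/(6)! × [f^{(5)}(44) − f^{(5)}(12)] = 1/30240 × (1.45528e-07 − 9.64506e-05) = -3.18469e-09.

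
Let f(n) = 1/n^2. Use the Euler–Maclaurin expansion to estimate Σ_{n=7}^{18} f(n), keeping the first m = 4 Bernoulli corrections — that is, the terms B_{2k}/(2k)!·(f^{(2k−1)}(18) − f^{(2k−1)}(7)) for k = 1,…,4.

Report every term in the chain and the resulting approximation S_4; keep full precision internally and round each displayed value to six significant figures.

∫_7^18 1/x^2 dx evaluates to 0.0873016.
½[f(7) + f(18)] = ½[0.0204082 + 0.00308642] = 0.0117473.
Running total after boundary: 0.0990489.
Order-1 term: 1/12 · (-0.000342936 − (-0.00583090)) = 0.000457331.
Running total after k=1: 0.0995062.
Order-2 term: −1/720 · (-1.27013e-05 − (-0.00142798)) = -1.96566e-06.
Running total after k=2: 0.0995042.
Order-3 term: 1/30240 · (-1.17605e-06 − (-0.000874271)) = 2.88722e-08.
Running total after k=3: 0.0995043.
Order-4 term: −1/1209600 · (-2.03268e-07 − (-0.000999167)) = -8.25863e-10.

S_4 ≈ 0.0995043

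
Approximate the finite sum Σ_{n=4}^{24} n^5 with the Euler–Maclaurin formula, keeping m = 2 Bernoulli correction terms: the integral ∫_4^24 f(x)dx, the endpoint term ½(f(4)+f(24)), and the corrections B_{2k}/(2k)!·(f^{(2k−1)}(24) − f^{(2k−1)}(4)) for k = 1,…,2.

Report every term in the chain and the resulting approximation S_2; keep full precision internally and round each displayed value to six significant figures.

Integral: ∫_4^24 x^5 dx = 3.18498e+07.
Endpoint term: (f(4) + f(24))/2 = (1024.00 + 7.96262e+06)/2 = 3.98182e+06.
Running total after boundary: 3.58316e+07.
Order-1 term: 1/12 · (1.65888e+06 − 1280.00) = 138133.
Running total after k=1: 3.59698e+07.
Order-2 term: −1/720 · (34560.0 − 960.000) = -46.6667.

S_2 ≈ 3.59697e+07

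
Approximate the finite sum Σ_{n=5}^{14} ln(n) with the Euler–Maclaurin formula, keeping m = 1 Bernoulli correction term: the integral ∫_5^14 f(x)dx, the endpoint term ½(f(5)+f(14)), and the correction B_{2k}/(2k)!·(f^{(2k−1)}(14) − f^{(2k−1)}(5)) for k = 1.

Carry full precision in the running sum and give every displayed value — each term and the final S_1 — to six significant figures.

S_1 ≈ 22.0131

Integral: ∫_5^14 ln(x) dx = 19.8996.
Boundary: ½(f(5) + f(14)) = ½(1.60944 + 2.63906) = 2.12425.
So far: 22.0239.
Order-1 term: 1/12 · (0.0714286 − 0.200000) = -0.0107143.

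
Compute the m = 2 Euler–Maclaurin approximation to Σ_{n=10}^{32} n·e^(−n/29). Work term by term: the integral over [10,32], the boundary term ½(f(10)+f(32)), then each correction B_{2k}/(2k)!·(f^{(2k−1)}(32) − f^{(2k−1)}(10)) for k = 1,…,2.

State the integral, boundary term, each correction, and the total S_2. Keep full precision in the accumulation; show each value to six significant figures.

S_2 ≈ 223.121

∫_10^32 x·e^(−x/29) dx evaluates to 214.313.
Boundary: ½(f(10) + f(32)) = ½(7.08342 + 10.6152) = 8.84932.
So far: 223.163.
Order-1 term: 1/12 · (-0.0343164 − 0.464086) = -0.0415336.
After k=1: 223.121.
Order-2 term: −1/720 · (0.000748079 − 0.00223635) = 2.06705e-06.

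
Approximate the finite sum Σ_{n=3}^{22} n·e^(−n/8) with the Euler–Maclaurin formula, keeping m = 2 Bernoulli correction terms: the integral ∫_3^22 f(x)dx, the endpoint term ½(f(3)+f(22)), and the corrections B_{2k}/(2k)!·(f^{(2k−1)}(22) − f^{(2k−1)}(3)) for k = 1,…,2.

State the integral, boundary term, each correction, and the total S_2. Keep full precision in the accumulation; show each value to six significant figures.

S_2 ≈ 46.8278

Integral: ∫_3^22 x·e^(−x/8) dx = 45.1388.
½[f(3) + f(22)] = ½[2.06187 + 1.40641] = 1.73414.
So far: 46.8729.
Order-1 term: 1/12 · (-0.111874 − 0.429556) = -0.0451191.
Partial sum through k=1: 46.8278.
Order-2 term: −1/720 · (0.000249718 − 0.0281896) = 3.88054e-05.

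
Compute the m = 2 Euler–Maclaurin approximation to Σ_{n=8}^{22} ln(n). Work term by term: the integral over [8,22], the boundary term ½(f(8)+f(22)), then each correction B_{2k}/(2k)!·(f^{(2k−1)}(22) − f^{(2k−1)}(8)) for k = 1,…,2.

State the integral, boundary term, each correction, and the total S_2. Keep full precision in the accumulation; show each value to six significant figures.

The integral term ∫_8^22 ln(x) dx = 37.3674.
Boundary: ½(f(8) + f(22)) = ½(2.07944 + 3.09104) = 2.58524.
So far: 39.9526.
k=1: B_{2}/(2)! × [f^{(1)}(22) − f^{(1)}(8)] = 1/12 × (0.0454545 − 0.125000) = -0.00662879.
Running total after k=1: 39.9460.
k=2: B_{4}/(4)! × [f^{(3)}(22) − f^{(3)}(8)] = −1/720 × (0.000187829 − 0.00390625) = 5.16447e-06.

S_2 ≈ 39.9460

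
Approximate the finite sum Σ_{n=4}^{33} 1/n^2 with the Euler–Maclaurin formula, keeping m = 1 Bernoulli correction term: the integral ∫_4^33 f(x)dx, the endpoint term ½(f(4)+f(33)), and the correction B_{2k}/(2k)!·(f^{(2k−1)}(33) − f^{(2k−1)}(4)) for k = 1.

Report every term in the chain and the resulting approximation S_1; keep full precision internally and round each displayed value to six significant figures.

The integral term ∫_4^33 1/x^2 dx = 0.219697.
Boundary: ½(f(4) + f(33)) = ½(0.0625000 + 0.000918274) = 0.0317091.
Running total after boundary: 0.251406.
k=1: B_{2}/(2)! × [f^{(1)}(33) − f^{(1)}(4)] = 1/12 × (-5.56529e-05 − (-0.0312500)) = 0.00259953.

S_1 ≈ 0.254006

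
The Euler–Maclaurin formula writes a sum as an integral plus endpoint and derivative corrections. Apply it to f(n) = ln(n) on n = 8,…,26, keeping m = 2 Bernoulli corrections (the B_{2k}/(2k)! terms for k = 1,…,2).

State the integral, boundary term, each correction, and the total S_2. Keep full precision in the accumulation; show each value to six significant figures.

S_2 ≈ 52.7365

∫_8^26 ln(x) dx evaluates to 50.0750.
Endpoint term: (f(8) + f(26))/2 = (2.07944 + 3.25810)/2 = 2.66877.
Integral + boundary = 52.7437.
Correction k=1: B_{2}/2! · (f^{(1)}(26) − f^{(1)}(8)) = 1/12 · (0.0384615 − 0.125000) = -0.00721154.
Partial sum through k=1: 52.7365.
Correction k=2: B_{4}/4! · (f^{(3)}(26) − f^{(3)}(8)) = −1/720 · (0.000113792 − 0.00390625) = 5.26730e-06.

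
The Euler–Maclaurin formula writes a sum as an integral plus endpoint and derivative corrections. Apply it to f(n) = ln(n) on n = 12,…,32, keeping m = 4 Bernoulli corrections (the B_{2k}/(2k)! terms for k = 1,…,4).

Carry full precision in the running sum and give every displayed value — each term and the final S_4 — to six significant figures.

∫_12^32 ln(x) dx evaluates to 61.0847.
Boundary: ½(f(12) + f(32)) = ½(2.48491 + 3.46574) = 2.97532.
So far: 64.0600.
Correction k=1: B_{2}/2! · (f^{(1)}(32) − f^{(1)}(12)) = 1/12 · (0.0312500 − 0.0833333) = -0.00434028.
After k=1: 64.0557.
Correction k=2: B_{4}/4! · (f^{(3)}(32) − f^{(3)}(12)) = −1/720 · (6.10352e-05 − 0.00115741) = 1.52274e-06.
After k=2: 64.0557.
Correction k=3: B_{6}/6! · (f^{(5)}(32) − f^{(5)}(12)) = 1/30240 · (7.15256e-07 − 9.64506e-05) = -3.16585e-09.
After k=3: 64.0557.
Correction k=4: B_{8}/8! · (f^{(7)}(32) − f^{(7)}(12)) = −1/1209600 · (2.09548e-08 − 2.00939e-05) = 1.65947e-11.

S_4 ≈ 64.0557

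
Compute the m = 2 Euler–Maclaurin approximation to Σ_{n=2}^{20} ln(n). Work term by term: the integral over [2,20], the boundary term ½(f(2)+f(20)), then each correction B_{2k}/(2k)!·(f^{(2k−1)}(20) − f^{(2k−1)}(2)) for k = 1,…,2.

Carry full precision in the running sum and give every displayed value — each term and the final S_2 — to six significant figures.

S_2 ≈ 42.3356

Integral: ∫_2^20 ln(x) dx = 40.5284.
Endpoint term: (f(2) + f(20))/2 = (0.693147 + 2.99573)/2 = 1.84444.
So far: 42.3728.
Order-1 term: 1/12 · (0.0500000 − 0.500000) = -0.0375000.
Running total after k=1: 42.3353.
Order-2 term: −1/720 · (0.000250000 − 0.250000) = 0.000346875.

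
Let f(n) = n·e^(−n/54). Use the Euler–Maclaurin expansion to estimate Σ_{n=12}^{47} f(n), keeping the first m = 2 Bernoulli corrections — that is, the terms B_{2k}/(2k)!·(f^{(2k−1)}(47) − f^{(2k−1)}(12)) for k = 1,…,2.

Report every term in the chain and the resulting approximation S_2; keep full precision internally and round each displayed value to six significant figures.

The integral term ∫_12^47 x·e^(−x/54) dx = 569.712.
½[f(12) + f(47)] = ½[9.60885 + 19.6834] = 14.6461.
Integral + boundary = 584.359.
Order-1 term: 1/12 · (0.0542884 − 0.622796) = -0.0473756.
Partial sum through k=1: 584.311.
Order-2 term: −1/720 · (0.000305858 − 0.000762781) = 6.34616e-07.

S_2 ≈ 584.311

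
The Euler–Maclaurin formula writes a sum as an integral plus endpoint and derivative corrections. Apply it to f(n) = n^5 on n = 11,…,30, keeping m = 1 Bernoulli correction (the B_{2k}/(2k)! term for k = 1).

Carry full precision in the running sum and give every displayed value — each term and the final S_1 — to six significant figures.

∫_11^30 x^5 dx evaluates to 1.21205e+08.
½[f(11) + f(30)] = ½[161051 + 2.43000e+07] = 1.22305e+07.
So far: 1.33435e+08.
Correction k=1: B_{2}/2! · (f^{(1)}(30) − f^{(1)}(11)) = 1/12 · (4.05000e+06 − 73205.0) = 331400.

S_1 ≈ 1.33767e+08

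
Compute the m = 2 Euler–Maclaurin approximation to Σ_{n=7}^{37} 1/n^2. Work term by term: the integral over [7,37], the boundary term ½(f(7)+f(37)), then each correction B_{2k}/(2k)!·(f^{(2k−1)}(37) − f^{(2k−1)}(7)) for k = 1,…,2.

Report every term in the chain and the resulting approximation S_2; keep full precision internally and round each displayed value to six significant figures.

The integral term ∫_7^37 1/x^2 dx = 0.115830.
½[f(7) + f(37)] = ½[0.0204082 + 0.000730460] = 0.0105693.
Running total after boundary: 0.126399.
Order-1 term: 1/12 · (-3.94843e-05 − (-0.00583090)) = 0.000482618.
Partial sum through k=1: 0.126882.
Order-2 term: −1/720 · (-3.46101e-07 − (-0.00142798)) = -1.98282e-06.

S_2 ≈ 0.126880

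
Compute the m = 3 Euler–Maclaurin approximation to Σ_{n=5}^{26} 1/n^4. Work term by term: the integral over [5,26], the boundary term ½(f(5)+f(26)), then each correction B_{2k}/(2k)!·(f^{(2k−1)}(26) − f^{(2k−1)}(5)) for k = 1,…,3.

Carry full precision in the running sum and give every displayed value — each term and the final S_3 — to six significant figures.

The integral term ∫_5^26 1/x^4 dx = 0.00264770.
½[f(5) + f(26)] = ½[0.00160000 + 2.18830e-06] = 0.000801094.
So far: 0.00344880.
Order-1 term: 1/12 · (-3.36661e-07 − (-0.00128000)) = 0.000106639.
Running total after k=1: 0.00355543.
Order-2 term: −1/720 · (-1.49406e-08 − (-0.00153600)) = -2.13331e-06.
Running total after k=2: 0.00355330.
Order-3 term: 1/30240 · (-1.23768e-09 − (-0.00344064)) = 1.13778e-07.

S_3 ≈ 0.00355341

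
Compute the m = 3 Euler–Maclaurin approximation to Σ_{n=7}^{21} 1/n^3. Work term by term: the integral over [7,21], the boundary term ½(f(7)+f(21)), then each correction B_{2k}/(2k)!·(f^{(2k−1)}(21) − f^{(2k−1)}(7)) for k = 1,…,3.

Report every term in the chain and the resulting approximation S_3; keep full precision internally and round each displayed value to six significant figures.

S_3 ≈ 0.0106842

Integral: ∫_7^21 1/x^3 dx = 0.00907029.
Boundary: ½(f(7) + f(21)) = ½(0.00291545 + 0.000107980) = 0.00151172.
Running total after boundary: 0.0105820.
k=1: B_{2}/(2)! × [f^{(1)}(21) − f^{(1)}(7)] = 1/12 × (-1.54257e-05 − (-0.00124948)) = 0.000102838.
Running total after k=1: 0.0106848.
k=2: B_{4}/(4)! × [f^{(3)}(21) − f^{(3)}(7)] = −1/720 × (-6.99577e-07 − (-0.000509992)) = -7.07350e-07.
Running total after k=2: 0.0106841.
k=3: B_{6}/(6)! × [f^{(5)}(21) − f^{(5)}(7)] = 1/30240 × (-6.66264e-08 − (-0.000437136)) = 1.44533e-08.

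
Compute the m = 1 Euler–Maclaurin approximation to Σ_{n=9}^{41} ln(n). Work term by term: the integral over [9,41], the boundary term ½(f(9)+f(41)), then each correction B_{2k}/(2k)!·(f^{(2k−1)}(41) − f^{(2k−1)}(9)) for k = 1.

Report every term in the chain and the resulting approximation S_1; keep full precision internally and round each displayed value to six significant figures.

∫_9^41 ln(x) dx evaluates to 100.481.
Endpoint term: (f(9) + f(41))/2 = (2.19722 + 3.71357)/2 = 2.95540.
So far: 103.437.
Order-1 term: 1/12 · (0.0243902 − 0.111111) = -0.00722674.

S_1 ≈ 103.430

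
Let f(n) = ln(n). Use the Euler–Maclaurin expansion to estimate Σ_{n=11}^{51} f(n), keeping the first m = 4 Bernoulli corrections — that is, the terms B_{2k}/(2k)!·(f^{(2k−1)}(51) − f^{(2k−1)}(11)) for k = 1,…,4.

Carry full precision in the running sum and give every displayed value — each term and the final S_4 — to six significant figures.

S_4 ≈ 137.305

Integral: ∫_11^51 ln(x) dx = 134.146.
Endpoint term: (f(11) + f(51))/2 = (2.39790 + 3.93183)/2 = 3.16486.
Running total after boundary: 137.311.
k=1: B_{2}/(2)! × [f^{(1)}(51) − f^{(1)}(11)] = 1/12 × (0.0196078 − 0.0909091) = -0.00594177.
Running total after k=1: 137.305.
k=2: B_{4}/(4)! × [f^{(3)}(51) − f^{(3)}(11)] = −1/720 × (1.50772e-05 − 0.00150263) = 2.06605e-06.
Running total after k=2: 137.305.
k=3: B_{6}/(6)! × [f^{(5)}(51) − f^{(5)}(11)] = 1/30240 × (6.95601e-08 − 0.000149021) = -4.92565e-09.
Running total after k=3: 137.305.
k=4: B_{8}/(8)! × [f^{(7)}(51) − f^{(7)}(11)] = −1/1209600 × (8.02308e-10 − 3.69474e-05) = 3.05445e-11.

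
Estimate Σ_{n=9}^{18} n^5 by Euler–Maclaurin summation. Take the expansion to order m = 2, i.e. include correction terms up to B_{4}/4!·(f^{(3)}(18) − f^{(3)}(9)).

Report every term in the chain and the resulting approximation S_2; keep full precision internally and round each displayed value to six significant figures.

S_2 ≈ 6.59542e+06

∫_9^18 x^5 dx evaluates to 5.58013e+06.
Endpoint term: (f(9) + f(18))/2 = (59049.0 + 1.88957e+06)/2 = 974308.
So far: 6.55444e+06.
k=1: B_{2}/(2)! × [f^{(1)}(18) − f^{(1)}(9)] = 1/12 × (524880 − 32805.0) = 41006.2.
Running total after k=1: 6.59545e+06.
k=2: B_{4}/(4)! × [f^{(3)}(18) − f^{(3)}(9)] = −1/720 × (19440.0 − 4860.00) = -20.2500.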